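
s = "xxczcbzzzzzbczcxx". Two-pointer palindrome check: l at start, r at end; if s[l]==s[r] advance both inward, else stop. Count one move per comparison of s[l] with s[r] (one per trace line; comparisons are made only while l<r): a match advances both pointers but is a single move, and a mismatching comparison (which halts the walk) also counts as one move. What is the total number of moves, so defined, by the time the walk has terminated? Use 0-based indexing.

[0,16] 'x'=='x' → l++,r--
[1,15] 'x'=='x' → l++,r--
[2,14] 'c'=='c' → l++,r--
[3,13] 'z'=='z' → l++,r--
[4,12] 'c'=='c' → l++,r--
[5,11] 'b'=='b' → l++,r--
[6,10] 'z'=='z' → l++,r--
[7,9] 'z'=='z' → l++,r--

8 moves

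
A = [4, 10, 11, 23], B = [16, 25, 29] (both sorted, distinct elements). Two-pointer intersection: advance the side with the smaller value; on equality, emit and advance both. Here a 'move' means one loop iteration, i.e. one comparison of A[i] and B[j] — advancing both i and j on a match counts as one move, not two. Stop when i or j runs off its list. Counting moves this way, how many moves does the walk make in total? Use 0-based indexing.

5 moves

i=0 j=0: 4<16, i++
i=1 j=0: 10<16, i++
i=2 j=0: 11<16, i++
i=3 j=0: 23>16, j++
i=3 j=1: 23<25, i++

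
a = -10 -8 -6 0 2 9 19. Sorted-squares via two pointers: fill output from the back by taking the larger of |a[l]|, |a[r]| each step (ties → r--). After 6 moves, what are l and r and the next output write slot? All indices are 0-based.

l=0 r=6: |-10|<=|19| out[6]=361, r--
l=0 r=5: |-10|>|9| out[5]=100, l++
l=1 r=5: |-8|<=|9| out[4]=81, r--
l=1 r=4: |-8|>|2| out[3]=64, l++
l=2 r=4: |-6|>|2| out[2]=36, l++
l=3 r=4: |0|<=|2| out[1]=4, r--

l=3, r=3, next write slot=0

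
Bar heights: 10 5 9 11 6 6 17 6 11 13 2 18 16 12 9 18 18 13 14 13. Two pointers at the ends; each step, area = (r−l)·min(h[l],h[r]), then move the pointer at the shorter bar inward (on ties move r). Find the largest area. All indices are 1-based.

max area = 190

l=1 r=20: min(10,13)*19=190 best=190 *, l++
l=2 r=20: min(5,13)*18=90 best=190, l++
l=3 r=20: min(9,13)*17=153 best=190, l++
l=4 r=20: min(11,13)*16=176 best=190, l++
l=5 r=20: min(6,13)*15=90 best=190, l++
l=6 r=20: min(6,13)*14=84 best=190, l++
l=7 r=20: min(17,13)*13=169 best=190, r--
l=7 r=19: min(17,14)*12=168 best=190, r--
l=7 r=18: min(17,13)*11=143 best=190, r--
l=7 r=17: min(17,18)*10=170 best=190, l++
l=8 r=17: min(6,18)*9=54 best=190, l++
l=9 r=17: min(11,18)*8=88 best=190, l++
l=10 r=17: min(13,18)*7=91 best=190, l++
l=11 r=17: min(2,18)*6=12 best=190, l++
l=12 r=17: min(18,18)*5=90 best=190, r--
l=12 r=16: min(18,18)*4=72 best=190, r--
l=12 r=15: min(18,9)*3=27 best=190, r--
l=12 r=14: min(18,12)*2=24 best=190, r--
l=12 r=13: min(18,16)*1=16 best=190, r--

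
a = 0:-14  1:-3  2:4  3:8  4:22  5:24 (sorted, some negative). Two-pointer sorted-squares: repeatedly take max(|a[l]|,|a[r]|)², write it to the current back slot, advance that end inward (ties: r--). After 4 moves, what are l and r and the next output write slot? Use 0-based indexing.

[0,5] |-14|<=|24| out[5]=576 → r--
[0,4] |-14|<=|22| out[4]=484 → r--
[0,3] |-14|>|8| out[3]=196 → l++
[1,3] |-3|<=|8| out[2]=64 → r--

l=1, r=2, next write slot=1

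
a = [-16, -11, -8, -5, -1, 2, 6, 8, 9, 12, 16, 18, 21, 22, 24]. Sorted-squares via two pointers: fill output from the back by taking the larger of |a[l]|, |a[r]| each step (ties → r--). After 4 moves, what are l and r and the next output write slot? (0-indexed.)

l=0 r=14: |-16|<=|24| out[14]=576, r--
l=0 r=13: |-16|<=|22| out[13]=484, r--
l=0 r=12: |-16|<=|21| out[12]=441, r--
l=0 r=11: |-16|<=|18| out[11]=324, r--

l=0, r=10, next write slot=10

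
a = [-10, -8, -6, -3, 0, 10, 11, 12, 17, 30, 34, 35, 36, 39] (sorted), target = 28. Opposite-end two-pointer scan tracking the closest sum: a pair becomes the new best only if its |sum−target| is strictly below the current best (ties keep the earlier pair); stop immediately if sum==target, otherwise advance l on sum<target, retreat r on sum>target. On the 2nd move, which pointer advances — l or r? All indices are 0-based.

l

l=0 r=13: -10+39=29 d=1 *, r--
l=0 r=12: -10+36=26 d=2, l++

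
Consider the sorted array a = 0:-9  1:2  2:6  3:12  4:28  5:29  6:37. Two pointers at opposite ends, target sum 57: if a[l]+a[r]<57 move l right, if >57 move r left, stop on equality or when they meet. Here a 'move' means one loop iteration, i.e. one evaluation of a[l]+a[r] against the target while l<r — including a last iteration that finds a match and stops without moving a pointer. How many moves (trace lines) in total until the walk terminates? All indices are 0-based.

[0,6] -9+37=28 <57 → l++
[1,6] 2+37=39 <57 → l++
[2,6] 6+37=43 <57 → l++
[3,6] 12+37=49 <57 → l++
[4,6] 28+37=65 >57 → r--
[4,5] 28+29=57 → found

6 moves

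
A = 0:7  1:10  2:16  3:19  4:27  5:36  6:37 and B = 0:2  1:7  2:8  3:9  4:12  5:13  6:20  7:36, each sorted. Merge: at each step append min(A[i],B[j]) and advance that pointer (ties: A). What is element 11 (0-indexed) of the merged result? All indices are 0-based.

merged[11] = 27

i=0 j=0: A[i]=7>B[j]=2 take 2, j++
i=0 j=1: A[i]=7<=B[j]=7 take 7, i++
i=1 j=1: A[i]=10>B[j]=7 take 7, j++
i=1 j=2: A[i]=10>B[j]=8 take 8, j++
i=1 j=3: A[i]=10>B[j]=9 take 9, j++
i=1 j=4: A[i]=10<=B[j]=12 take 10, i++
i=2 j=4: A[i]=16>B[j]=12 take 12, j++
i=2 j=5: A[i]=16>B[j]=13 take 13, j++
i=2 j=6: A[i]=16<=B[j]=20 take 16, i++
i=3 j=6: A[i]=19<=B[j]=20 take 19, i++
i=4 j=6: A[i]=27>B[j]=20 take 20, j++
i=4 j=7: A[i]=27<=B[j]=36 take 27, i++
i=5 j=7: A[i]=36<=B[j]=36 take 36, i++
i=6 j=7: A[i]=37>B[j]=36 take 36, j++
i=6 j=8: B done, take A[i]=37, i++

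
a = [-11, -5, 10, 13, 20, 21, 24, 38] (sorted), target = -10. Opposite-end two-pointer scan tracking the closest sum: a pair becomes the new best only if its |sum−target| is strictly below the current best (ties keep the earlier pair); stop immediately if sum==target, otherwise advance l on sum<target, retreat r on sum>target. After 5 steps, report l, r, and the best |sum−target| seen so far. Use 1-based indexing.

[1,8] -11+38=27 d=37 * → r--
[1,7] -11+24=13 d=23 * → r--
[1,6] -11+21=10 d=20 * → r--
[1,5] -11+20=9 d=19 * → r--
[1,4] -11+13=2 d=12 * → r--

l=1, r=3, best |Δ|=12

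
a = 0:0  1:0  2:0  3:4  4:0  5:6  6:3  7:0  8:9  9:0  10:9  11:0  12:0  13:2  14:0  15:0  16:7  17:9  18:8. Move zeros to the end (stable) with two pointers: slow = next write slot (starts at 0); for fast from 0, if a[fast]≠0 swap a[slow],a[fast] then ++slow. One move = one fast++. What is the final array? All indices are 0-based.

[4, 6, 3, 9, 9, 2, 7, 9, 8, 0, 0, 0, 0, 0, 0, 0, 0, 0, 0]

(s=0,f=0) a[fast]=0 → fast++
(s=0,f=1) a[fast]=0 → fast++
(s=0,f=2) a[fast]=0 → fast++
(s=0,f=3) a[fast]=4≠0 swap→a[0]=4 → slow++,fast++
(s=1,f=4) a[fast]=0 → fast++
(s=1,f=5) a[fast]=6≠0 swap→a[1]=6 → slow++,fast++
(s=2,f=6) a[fast]=3≠0 swap→a[2]=3 → slow++,fast++
(s=3,f=7) a[fast]=0 → fast++
(s=3,f=8) a[fast]=9≠0 swap→a[3]=9 → slow++,fast++
(s=4,f=9) a[fast]=0 → fast++
(s=4,f=10) a[fast]=9≠0 swap→a[4]=9 → slow++,fast++
(s=5,f=11) a[fast]=0 → fast++
(s=5,f=12) a[fast]=0 → fast++
(s=5,f=13) a[fast]=2≠0 swap→a[5]=2 → slow++,fast++
(s=6,f=14) a[fast]=0 → fast++
(s=6,f=15) a[fast]=0 → fast++
(s=6,f=16) a[fast]=7≠0 swap→a[6]=7 → slow++,fast++
(s=7,f=17) a[fast]=9≠0 swap→a[7]=9 → slow++,fast++
(s=8,f=18) a[fast]=8≠0 swap→a[8]=8 → slow++,fast++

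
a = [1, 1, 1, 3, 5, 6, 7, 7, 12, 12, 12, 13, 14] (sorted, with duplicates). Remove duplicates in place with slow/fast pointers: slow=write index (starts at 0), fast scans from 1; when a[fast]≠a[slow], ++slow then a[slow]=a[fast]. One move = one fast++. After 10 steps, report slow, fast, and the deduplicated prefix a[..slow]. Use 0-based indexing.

slow=5, fast=11, prefix=[1, 3, 5, 6, 7, 12]

slow=0 fast=1: a[fast]=1=a[slow] dup, fast++
slow=0 fast=2: a[fast]=1=a[slow] dup, fast++
slow=0 fast=3: a[fast]=3≠a[slow]=1 write a[1]=3, slow++,fast++
slow=1 fast=4: a[fast]=5≠a[slow]=3 write a[2]=5, slow++,fast++
slow=2 fast=5: a[fast]=6≠a[slow]=5 write a[3]=6, slow++,fast++
slow=3 fast=6: a[fast]=7≠a[slow]=6 write a[4]=7, slow++,fast++
slow=4 fast=7: a[fast]=7=a[slow] dup, fast++
slow=4 fast=8: a[fast]=12≠a[slow]=7 write a[5]=12, slow++,fast++
slow=5 fast=9: a[fast]=12=a[slow] dup, fast++
slow=5 fast=10: a[fast]=12=a[slow] dup, fast++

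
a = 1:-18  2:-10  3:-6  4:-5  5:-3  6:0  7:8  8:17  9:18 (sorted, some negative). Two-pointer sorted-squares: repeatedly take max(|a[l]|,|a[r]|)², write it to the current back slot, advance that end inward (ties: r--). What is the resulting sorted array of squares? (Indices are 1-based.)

l=1 r=9: |-18|<=|18| out[9]=324, r--
l=1 r=8: |-18|>|17| out[8]=324, l++
l=2 r=8: |-10|<=|17| out[7]=289, r--
l=2 r=7: |-10|>|8| out[6]=100, l++
l=3 r=7: |-6|<=|8| out[5]=64, r--
l=3 r=6: |-6|>|0| out[4]=36, l++
l=4 r=6: |-5|>|0| out[3]=25, l++
l=5 r=6: |-3|>|0| out[2]=9, l++
l=6 r=6: |0|<=|0| out[1]=0, r--

[0, 9, 25, 36, 64, 100, 289, 324, 324]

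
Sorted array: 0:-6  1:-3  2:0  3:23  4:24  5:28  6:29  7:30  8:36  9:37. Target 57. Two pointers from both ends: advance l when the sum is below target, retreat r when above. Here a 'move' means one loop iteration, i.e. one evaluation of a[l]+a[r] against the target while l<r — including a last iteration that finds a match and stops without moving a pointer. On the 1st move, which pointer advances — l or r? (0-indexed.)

l

l=0 r=9: -6+37=31 <57, l++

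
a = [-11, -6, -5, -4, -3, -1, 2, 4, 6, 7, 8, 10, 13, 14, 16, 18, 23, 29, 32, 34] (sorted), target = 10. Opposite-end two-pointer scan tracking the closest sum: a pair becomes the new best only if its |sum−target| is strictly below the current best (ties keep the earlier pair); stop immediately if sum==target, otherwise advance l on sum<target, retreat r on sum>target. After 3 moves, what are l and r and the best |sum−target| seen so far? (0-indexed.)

[0,19] -11+34=23 d=13 * → r--
[0,18] -11+32=21 d=11 * → r--
[0,17] -11+29=18 d=8 * → r--

l=0, r=16, best |Δ|=8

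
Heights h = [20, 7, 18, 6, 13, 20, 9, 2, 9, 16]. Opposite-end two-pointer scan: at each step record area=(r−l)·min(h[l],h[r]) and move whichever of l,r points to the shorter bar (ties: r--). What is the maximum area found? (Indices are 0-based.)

l=0 r=9: min(20,16)*9=144 best=144 *, r--
l=0 r=8: min(20,9)*8=72 best=144, r--
l=0 r=7: min(20,2)*7=14 best=144, r--
l=0 r=6: min(20,9)*6=54 best=144, r--
l=0 r=5: min(20,20)*5=100 best=144, r--
l=0 r=4: min(20,13)*4=52 best=144, r--
l=0 r=3: min(20,6)*3=18 best=144, r--
l=0 r=2: min(20,18)*2=36 best=144, r--
l=0 r=1: min(20,7)*1=7 best=144, r--

max area = 144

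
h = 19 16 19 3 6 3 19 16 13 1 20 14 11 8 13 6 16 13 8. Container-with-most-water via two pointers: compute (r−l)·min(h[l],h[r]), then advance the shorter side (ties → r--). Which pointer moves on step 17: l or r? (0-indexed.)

l

l=0 r=18: min(19,8)*18=144 best=144 *, r--
l=0 r=17: min(19,13)*17=221 best=221 *, r--
l=0 r=16: min(19,16)*16=256 best=256 *, r--
l=0 r=15: min(19,6)*15=90 best=256, r--
l=0 r=14: min(19,13)*14=182 best=256, r--
l=0 r=13: min(19,8)*13=104 best=256, r--
l=0 r=12: min(19,11)*12=132 best=256, r--
l=0 r=11: min(19,14)*11=154 best=256, r--
l=0 r=10: min(19,20)*10=190 best=256, l++
l=1 r=10: min(16,20)*9=144 best=256, l++
l=2 r=10: min(19,20)*8=152 best=256, l++
l=3 r=10: min(3,20)*7=21 best=256, l++
l=4 r=10: min(6,20)*6=36 best=256, l++
l=5 r=10: min(3,20)*5=15 best=256, l++
l=6 r=10: min(19,20)*4=76 best=256, l++
l=7 r=10: min(16,20)*3=48 best=256, l++
l=8 r=10: min(13,20)*2=26 best=256, l++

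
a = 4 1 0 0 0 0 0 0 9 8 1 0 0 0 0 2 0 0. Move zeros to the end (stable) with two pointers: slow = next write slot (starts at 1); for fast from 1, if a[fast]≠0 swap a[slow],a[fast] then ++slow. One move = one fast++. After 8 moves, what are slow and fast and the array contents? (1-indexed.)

slow=1 fast=1: a[fast]=4≠0 swap→a[1]=4, slow++,fast++
slow=2 fast=2: a[fast]=1≠0 swap→a[2]=1, slow++,fast++
slow=3 fast=3: a[fast]=0, fast++
slow=3 fast=4: a[fast]=0, fast++
slow=3 fast=5: a[fast]=0, fast++
slow=3 fast=6: a[fast]=0, fast++
slow=3 fast=7: a[fast]=0, fast++
slow=3 fast=8: a[fast]=0, fast++

slow=3, fast=9, a=[4, 1, 0, 0, 0, 0, 0, 0, 9, 8, 1, 0, 0, 0, 0, 2, 0, 0]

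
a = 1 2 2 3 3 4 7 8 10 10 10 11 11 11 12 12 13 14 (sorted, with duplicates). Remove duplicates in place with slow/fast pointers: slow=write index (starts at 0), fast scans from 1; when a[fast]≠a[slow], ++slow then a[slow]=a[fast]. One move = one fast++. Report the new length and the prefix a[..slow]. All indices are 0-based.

slow=0 fast=1: a[fast]=2≠a[slow]=1 write a[1]=2, slow++,fast++
slow=1 fast=2: a[fast]=2=a[slow] dup, fast++
slow=1 fast=3: a[fast]=3≠a[slow]=2 write a[2]=3, slow++,fast++
slow=2 fast=4: a[fast]=3=a[slow] dup, fast++
slow=2 fast=5: a[fast]=4≠a[slow]=3 write a[3]=4, slow++,fast++
slow=3 fast=6: a[fast]=7≠a[slow]=4 write a[4]=7, slow++,fast++
slow=4 fast=7: a[fast]=8≠a[slow]=7 write a[5]=8, slow++,fast++
slow=5 fast=8: a[fast]=10≠a[slow]=8 write a[6]=10, slow++,fast++
slow=6 fast=9: a[fast]=10=a[slow] dup, fast++
slow=6 fast=10: a[fast]=10=a[slow] dup, fast++
slow=6 fast=11: a[fast]=11≠a[slow]=10 write a[7]=11, slow++,fast++
slow=7 fast=12: a[fast]=11=a[slow] dup, fast++
slow=7 fast=13: a[fast]=11=a[slow] dup, fast++
slow=7 fast=14: a[fast]=12≠a[slow]=11 write a[8]=12, slow++,fast++
slow=8 fast=15: a[fast]=12=a[slow] dup, fast++
slow=8 fast=16: a[fast]=13≠a[slow]=12 write a[9]=13, slow++,fast++
slow=9 fast=17: a[fast]=14≠a[slow]=13 write a[10]=14, slow++,fast++

length 11; prefix = [1, 2, 3, 4, 7, 8, 10, 11, 12, 13, 14]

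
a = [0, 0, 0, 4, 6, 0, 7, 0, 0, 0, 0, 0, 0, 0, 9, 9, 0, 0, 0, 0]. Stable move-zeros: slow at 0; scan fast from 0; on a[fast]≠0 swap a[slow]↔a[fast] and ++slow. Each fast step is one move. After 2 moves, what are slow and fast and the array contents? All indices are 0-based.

slow=0, fast=2, a=[0, 0, 0, 4, 6, 0, 7, 0, 0, 0, 0, 0, 0, 0, 9, 9, 0, 0, 0, 0]

slow=0 fast=0: a[fast]=0, fast++
slow=0 fast=1: a[fast]=0, fast++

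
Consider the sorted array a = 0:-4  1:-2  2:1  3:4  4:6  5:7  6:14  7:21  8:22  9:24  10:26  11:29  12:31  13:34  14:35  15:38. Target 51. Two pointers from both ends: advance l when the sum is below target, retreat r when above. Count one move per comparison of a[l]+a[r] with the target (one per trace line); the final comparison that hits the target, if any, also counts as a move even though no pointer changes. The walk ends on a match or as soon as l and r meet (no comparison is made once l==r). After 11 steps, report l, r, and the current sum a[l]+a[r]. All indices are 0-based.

l=7, r=11, sum=50

l=0 r=15: -4+38=34 <51, l++
l=1 r=15: -2+38=36 <51, l++
l=2 r=15: 1+38=39 <51, l++
l=3 r=15: 4+38=42 <51, l++
l=4 r=15: 6+38=44 <51, l++
l=5 r=15: 7+38=45 <51, l++
l=6 r=15: 14+38=52 >51, r--
l=6 r=14: 14+35=49 <51, l++
l=7 r=14: 21+35=56 >51, r--
l=7 r=13: 21+34=55 >51, r--
l=7 r=12: 21+31=52 >51, r--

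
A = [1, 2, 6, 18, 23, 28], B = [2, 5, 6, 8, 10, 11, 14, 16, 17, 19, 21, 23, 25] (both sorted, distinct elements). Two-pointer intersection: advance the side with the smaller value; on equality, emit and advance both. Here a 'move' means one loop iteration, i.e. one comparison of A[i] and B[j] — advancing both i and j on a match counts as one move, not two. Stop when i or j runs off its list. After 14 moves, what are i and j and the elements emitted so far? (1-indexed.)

i=6, j=13, emitted=[2, 6, 23]

i=1 j=1: 1<2, i++
i=2 j=1: 2==2 emit, i++,j++
i=3 j=2: 6>5, j++
i=3 j=3: 6==6 emit, i++,j++
i=4 j=4: 18>8, j++
i=4 j=5: 18>10, j++
i=4 j=6: 18>11, j++
i=4 j=7: 18>14, j++
i=4 j=8: 18>16, j++
i=4 j=9: 18>17, j++
i=4 j=10: 18<19, i++
i=5 j=10: 23>19, j++
i=5 j=11: 23>21, j++
i=5 j=12: 23==23 emit, i++,j++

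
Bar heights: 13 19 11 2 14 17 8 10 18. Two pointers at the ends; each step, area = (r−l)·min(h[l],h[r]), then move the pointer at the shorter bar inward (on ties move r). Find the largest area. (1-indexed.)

max area = 126

[1,9] min(13,18)*8=104 best=104 * → l++
[2,9] min(19,18)*7=126 best=126 * → r--
[2,8] min(19,10)*6=60 best=126 → r--
[2,7] min(19,8)*5=40 best=126 → r--
[2,6] min(19,17)*4=68 best=126 → r--
[2,5] min(19,14)*3=42 best=126 → r--
[2,4] min(19,2)*2=4 best=126 → r--
[2,3] min(19,11)*1=11 best=126 → r--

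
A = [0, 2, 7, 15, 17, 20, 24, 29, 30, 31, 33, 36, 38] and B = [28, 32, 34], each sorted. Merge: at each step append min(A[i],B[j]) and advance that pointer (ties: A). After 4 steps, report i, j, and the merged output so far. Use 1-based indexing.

i=1 j=1: A[i]=0<=B[j]=28 take 0, i++
i=2 j=1: A[i]=2<=B[j]=28 take 2, i++
i=3 j=1: A[i]=7<=B[j]=28 take 7, i++
i=4 j=1: A[i]=15<=B[j]=28 take 15, i++

i=5, j=1, merged so far=[0, 2, 7, 15]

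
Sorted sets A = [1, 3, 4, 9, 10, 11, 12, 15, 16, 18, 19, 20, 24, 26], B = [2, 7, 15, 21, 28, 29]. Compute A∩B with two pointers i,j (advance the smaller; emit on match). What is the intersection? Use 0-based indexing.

intersection = [15]

i=0 j=0: 1<2, i++
i=1 j=0: 3>2, j++
i=1 j=1: 3<7, i++
i=2 j=1: 4<7, i++
i=3 j=1: 9>7, j++
i=3 j=2: 9<15, i++
i=4 j=2: 10<15, i++
i=5 j=2: 11<15, i++
i=6 j=2: 12<15, i++
i=7 j=2: 15==15 emit, i++,j++
i=8 j=3: 16<21, i++
i=9 j=3: 18<21, i++
i=10 j=3: 19<21, i++
i=11 j=3: 20<21, i++
i=12 j=3: 24>21, j++
i=12 j=4: 24<28, i++
i=13 j=4: 26<28, i++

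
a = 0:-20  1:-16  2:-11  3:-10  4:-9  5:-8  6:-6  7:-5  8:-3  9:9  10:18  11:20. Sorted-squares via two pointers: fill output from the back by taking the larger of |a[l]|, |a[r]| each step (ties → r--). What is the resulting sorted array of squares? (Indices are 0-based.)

[9, 25, 36, 64, 81, 81, 100, 121, 256, 324, 400, 400]

l=0 r=11: |-20|<=|20| out[11]=400, r--
l=0 r=10: |-20|>|18| out[10]=400, l++
l=1 r=10: |-16|<=|18| out[9]=324, r--
l=1 r=9: |-16|>|9| out[8]=256, l++
l=2 r=9: |-11|>|9| out[7]=121, l++
l=3 r=9: |-10|>|9| out[6]=100, l++
l=4 r=9: |-9|<=|9| out[5]=81, r--
l=4 r=8: |-9|>|-3| out[4]=81, l++
l=5 r=8: |-8|>|-3| out[3]=64, l++
l=6 r=8: |-6|>|-3| out[2]=36, l++
l=7 r=8: |-5|>|-3| out[1]=25, l++
l=8 r=8: |-3|<=|-3| out[0]=9, r--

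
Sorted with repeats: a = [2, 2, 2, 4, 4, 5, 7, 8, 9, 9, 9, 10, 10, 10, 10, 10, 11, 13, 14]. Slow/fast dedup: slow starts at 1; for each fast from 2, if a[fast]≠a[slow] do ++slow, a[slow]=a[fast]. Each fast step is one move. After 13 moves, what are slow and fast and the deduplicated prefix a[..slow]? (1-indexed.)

slow=7, fast=15, prefix=[2, 4, 5, 7, 8, 9, 10]

slow=1 fast=2: a[fast]=2=a[slow] dup, fast++
slow=1 fast=3: a[fast]=2=a[slow] dup, fast++
slow=1 fast=4: a[fast]=4≠a[slow]=2 write a[2]=4, slow++,fast++
slow=2 fast=5: a[fast]=4=a[slow] dup, fast++
slow=2 fast=6: a[fast]=5≠a[slow]=4 write a[3]=5, slow++,fast++
slow=3 fast=7: a[fast]=7≠a[slow]=5 write a[4]=7, slow++,fast++
slow=4 fast=8: a[fast]=8≠a[slow]=7 write a[5]=8, slow++,fast++
slow=5 fast=9: a[fast]=9≠a[slow]=8 write a[6]=9, slow++,fast++
slow=6 fast=10: a[fast]=9=a[slow] dup, fast++
slow=6 fast=11: a[fast]=9=a[slow] dup, fast++
slow=6 fast=12: a[fast]=10≠a[slow]=9 write a[7]=10, slow++,fast++
slow=7 fast=13: a[fast]=10=a[slow] dup, fast++
slow=7 fast=14: a[fast]=10=a[slow] dup, fast++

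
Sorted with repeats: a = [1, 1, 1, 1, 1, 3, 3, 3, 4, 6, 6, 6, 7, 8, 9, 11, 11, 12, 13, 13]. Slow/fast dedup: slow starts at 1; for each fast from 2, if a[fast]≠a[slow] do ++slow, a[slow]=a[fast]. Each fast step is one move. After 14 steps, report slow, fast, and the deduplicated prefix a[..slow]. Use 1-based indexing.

slow=7, fast=16, prefix=[1, 3, 4, 6, 7, 8, 9]

(s=1,f=2) a[fast]=1=a[slow] dup → fast++
(s=1,f=3) a[fast]=1=a[slow] dup → fast++
(s=1,f=4) a[fast]=1=a[slow] dup → fast++
(s=1,f=5) a[fast]=1=a[slow] dup → fast++
(s=1,f=6) a[fast]=3≠a[slow]=1 write a[2]=3 → slow++,fast++
(s=2,f=7) a[fast]=3=a[slow] dup → fast++
(s=2,f=8) a[fast]=3=a[slow] dup → fast++
(s=2,f=9) a[fast]=4≠a[slow]=3 write a[3]=4 → slow++,fast++
(s=3,f=10) a[fast]=6≠a[slow]=4 write a[4]=6 → slow++,fast++
(s=4,f=11) a[fast]=6=a[slow] dup → fast++
(s=4,f=12) a[fast]=6=a[slow] dup → fast++
(s=4,f=13) a[fast]=7≠a[slow]=6 write a[5]=7 → slow++,fast++
(s=5,f=14) a[fast]=8≠a[slow]=7 write a[6]=8 → slow++,fast++
(s=6,f=15) a[fast]=9≠a[slow]=8 write a[7]=9 → slow++,fast++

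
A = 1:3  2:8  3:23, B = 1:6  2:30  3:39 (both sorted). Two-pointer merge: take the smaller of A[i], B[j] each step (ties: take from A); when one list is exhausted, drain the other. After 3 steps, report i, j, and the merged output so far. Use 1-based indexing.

i=1 j=1: A[i]=3<=B[j]=6 take 3, i++
i=2 j=1: A[i]=8>B[j]=6 take 6, j++
i=2 j=2: A[i]=8<=B[j]=30 take 8, i++

i=3, j=2, merged so far=[3, 6, 8]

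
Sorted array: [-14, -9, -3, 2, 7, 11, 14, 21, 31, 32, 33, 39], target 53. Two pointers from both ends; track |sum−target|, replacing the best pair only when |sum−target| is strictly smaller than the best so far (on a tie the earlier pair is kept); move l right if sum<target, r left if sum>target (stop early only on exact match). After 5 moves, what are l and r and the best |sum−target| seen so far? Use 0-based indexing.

l=0 r=11: -14+39=25 d=28 *, l++
l=1 r=11: -9+39=30 d=23 *, l++
l=2 r=11: -3+39=36 d=17 *, l++
l=3 r=11: 2+39=41 d=12 *, l++
l=4 r=11: 7+39=46 d=7 *, l++

l=5, r=11, best |Δ|=7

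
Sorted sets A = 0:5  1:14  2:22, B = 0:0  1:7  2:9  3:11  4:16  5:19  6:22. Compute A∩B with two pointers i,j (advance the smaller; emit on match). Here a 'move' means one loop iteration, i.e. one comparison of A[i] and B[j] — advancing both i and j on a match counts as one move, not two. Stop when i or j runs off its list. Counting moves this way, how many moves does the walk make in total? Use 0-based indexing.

9 moves

[i=0,j=0] 5>0 → j++
[i=0,j=1] 5<7 → i++
[i=1,j=1] 14>7 → j++
[i=1,j=2] 14>9 → j++
[i=1,j=3] 14>11 → j++
[i=1,j=4] 14<16 → i++
[i=2,j=4] 22>16 → j++
[i=2,j=5] 22>19 → j++
[i=2,j=6] 22==22 emit → i++,j++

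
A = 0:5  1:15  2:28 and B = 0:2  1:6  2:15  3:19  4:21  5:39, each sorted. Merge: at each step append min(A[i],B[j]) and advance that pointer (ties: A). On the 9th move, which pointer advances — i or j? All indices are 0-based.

j

[i=0,j=0] A[i]=5>B[j]=2 take 2 → j++
[i=0,j=1] A[i]=5<=B[j]=6 take 5 → i++
[i=1,j=1] A[i]=15>B[j]=6 take 6 → j++
[i=1,j=2] A[i]=15<=B[j]=15 take 15 → i++
[i=2,j=2] A[i]=28>B[j]=15 take 15 → j++
[i=2,j=3] A[i]=28>B[j]=19 take 19 → j++
[i=2,j=4] A[i]=28>B[j]=21 take 21 → j++
[i=2,j=5] A[i]=28<=B[j]=39 take 28 → i++
[i=3,j=5] A done, take B[j]=39 → j++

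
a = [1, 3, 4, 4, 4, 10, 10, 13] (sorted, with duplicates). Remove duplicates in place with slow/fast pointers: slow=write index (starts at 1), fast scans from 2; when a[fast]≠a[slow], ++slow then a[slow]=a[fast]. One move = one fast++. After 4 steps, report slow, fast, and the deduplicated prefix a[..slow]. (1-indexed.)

slow=3, fast=6, prefix=[1, 3, 4]

(s=1,f=2) a[fast]=3≠a[slow]=1 write a[2]=3 → slow++,fast++
(s=2,f=3) a[fast]=4≠a[slow]=3 write a[3]=4 → slow++,fast++
(s=3,f=4) a[fast]=4=a[slow] dup → fast++
(s=3,f=5) a[fast]=4=a[slow] dup → fast++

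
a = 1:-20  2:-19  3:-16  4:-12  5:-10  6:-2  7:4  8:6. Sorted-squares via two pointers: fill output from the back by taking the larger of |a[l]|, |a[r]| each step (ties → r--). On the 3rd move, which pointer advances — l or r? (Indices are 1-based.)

l=1 r=8: |-20|>|6| out[8]=400, l++
l=2 r=8: |-19|>|6| out[7]=361, l++
l=3 r=8: |-16|>|6| out[6]=256, l++

l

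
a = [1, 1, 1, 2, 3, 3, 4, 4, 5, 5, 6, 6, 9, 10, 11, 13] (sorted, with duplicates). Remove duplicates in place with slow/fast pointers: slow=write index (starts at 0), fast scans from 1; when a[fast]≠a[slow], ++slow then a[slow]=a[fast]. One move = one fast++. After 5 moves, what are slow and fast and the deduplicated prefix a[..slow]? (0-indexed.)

slow=2, fast=6, prefix=[1, 2, 3]

(s=0,f=1) a[fast]=1=a[slow] dup → fast++
(s=0,f=2) a[fast]=1=a[slow] dup → fast++
(s=0,f=3) a[fast]=2≠a[slow]=1 write a[1]=2 → slow++,fast++
(s=1,f=4) a[fast]=3≠a[slow]=2 write a[2]=3 → slow++,fast++
(s=2,f=5) a[fast]=3=a[slow] dup → fast++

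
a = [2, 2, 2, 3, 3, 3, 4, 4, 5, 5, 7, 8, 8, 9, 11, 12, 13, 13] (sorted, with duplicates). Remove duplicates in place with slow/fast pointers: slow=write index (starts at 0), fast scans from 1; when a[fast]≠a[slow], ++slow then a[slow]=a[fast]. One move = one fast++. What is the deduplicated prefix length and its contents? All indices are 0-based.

length 10; prefix = [2, 3, 4, 5, 7, 8, 9, 11, 12, 13]

(s=0,f=1) a[fast]=2=a[slow] dup → fast++
(s=0,f=2) a[fast]=2=a[slow] dup → fast++
(s=0,f=3) a[fast]=3≠a[slow]=2 write a[1]=3 → slow++,fast++
(s=1,f=4) a[fast]=3=a[slow] dup → fast++
(s=1,f=5) a[fast]=3=a[slow] dup → fast++
(s=1,f=6) a[fast]=4≠a[slow]=3 write a[2]=4 → slow++,fast++
(s=2,f=7) a[fast]=4=a[slow] dup → fast++
(s=2,f=8) a[fast]=5≠a[slow]=4 write a[3]=5 → slow++,fast++
(s=3,f=9) a[fast]=5=a[slow] dup → fast++
(s=3,f=10) a[fast]=7≠a[slow]=5 write a[4]=7 → slow++,fast++
(s=4,f=11) a[fast]=8≠a[slow]=7 write a[5]=8 → slow++,fast++
(s=5,f=12) a[fast]=8=a[slow] dup → fast++
(s=5,f=13) a[fast]=9≠a[slow]=8 write a[6]=9 → slow++,fast++
(s=6,f=14) a[fast]=11≠a[slow]=9 write a[7]=11 → slow++,fast++
(s=7,f=15) a[fast]=12≠a[slow]=11 write a[8]=12 → slow++,fast++
(s=8,f=16) a[fast]=13≠a[slow]=12 write a[9]=13 → slow++,fast++
(s=9,f=17) a[fast]=13=a[slow] dup → fast++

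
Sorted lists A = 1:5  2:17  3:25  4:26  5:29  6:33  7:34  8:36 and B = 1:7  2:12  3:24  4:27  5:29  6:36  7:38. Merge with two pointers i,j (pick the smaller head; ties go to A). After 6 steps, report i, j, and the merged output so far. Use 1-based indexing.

i=4, j=4, merged so far=[5, 7, 12, 17, 24, 25]

[i=1,j=1] A[i]=5<=B[j]=7 take 5 → i++
[i=2,j=1] A[i]=17>B[j]=7 take 7 → j++
[i=2,j=2] A[i]=17>B[j]=12 take 12 → j++
[i=2,j=3] A[i]=17<=B[j]=24 take 17 → i++
[i=3,j=3] A[i]=25>B[j]=24 take 24 → j++
[i=3,j=4] A[i]=25<=B[j]=27 take 25 → i++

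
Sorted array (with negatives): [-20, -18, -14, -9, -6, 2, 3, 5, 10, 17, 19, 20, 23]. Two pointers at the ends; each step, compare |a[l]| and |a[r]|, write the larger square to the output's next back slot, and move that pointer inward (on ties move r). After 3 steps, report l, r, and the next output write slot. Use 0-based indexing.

[0,12] |-20|<=|23| out[12]=529 → r--
[0,11] |-20|<=|20| out[11]=400 → r--
[0,10] |-20|>|19| out[10]=400 → l++

l=1, r=10, next write slot=9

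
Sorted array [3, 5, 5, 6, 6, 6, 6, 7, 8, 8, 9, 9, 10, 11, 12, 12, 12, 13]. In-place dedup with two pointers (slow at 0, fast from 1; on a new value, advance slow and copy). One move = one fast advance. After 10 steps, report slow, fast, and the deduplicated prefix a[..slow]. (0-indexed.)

slow=0 fast=1: a[fast]=5≠a[slow]=3 write a[1]=5, slow++,fast++
slow=1 fast=2: a[fast]=5=a[slow] dup, fast++
slow=1 fast=3: a[fast]=6≠a[slow]=5 write a[2]=6, slow++,fast++
slow=2 fast=4: a[fast]=6=a[slow] dup, fast++
slow=2 fast=5: a[fast]=6=a[slow] dup, fast++
slow=2 fast=6: a[fast]=6=a[slow] dup, fast++
slow=2 fast=7: a[fast]=7≠a[slow]=6 write a[3]=7, slow++,fast++
slow=3 fast=8: a[fast]=8≠a[slow]=7 write a[4]=8, slow++,fast++
slow=4 fast=9: a[fast]=8=a[slow] dup, fast++
slow=4 fast=10: a[fast]=9≠a[slow]=8 write a[5]=9, slow++,fast++

slow=5, fast=11, prefix=[3, 5, 6, 7, 8, 9]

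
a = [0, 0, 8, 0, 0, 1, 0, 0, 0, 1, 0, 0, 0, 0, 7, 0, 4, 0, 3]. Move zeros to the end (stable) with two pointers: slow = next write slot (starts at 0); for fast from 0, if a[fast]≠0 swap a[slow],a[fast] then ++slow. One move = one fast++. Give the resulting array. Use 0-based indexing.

[8, 1, 1, 7, 4, 3, 0, 0, 0, 0, 0, 0, 0, 0, 0, 0, 0, 0, 0]

(s=0,f=0) a[fast]=0 → fast++
(s=0,f=1) a[fast]=0 → fast++
(s=0,f=2) a[fast]=8≠0 swap→a[0]=8 → slow++,fast++
(s=1,f=3) a[fast]=0 → fast++
(s=1,f=4) a[fast]=0 → fast++
(s=1,f=5) a[fast]=1≠0 swap→a[1]=1 → slow++,fast++
(s=2,f=6) a[fast]=0 → fast++
(s=2,f=7) a[fast]=0 → fast++
(s=2,f=8) a[fast]=0 → fast++
(s=2,f=9) a[fast]=1≠0 swap→a[2]=1 → slow++,fast++
(s=3,f=10) a[fast]=0 → fast++
(s=3,f=11) a[fast]=0 → fast++
(s=3,f=12) a[fast]=0 → fast++
(s=3,f=13) a[fast]=0 → fast++
(s=3,f=14) a[fast]=7≠0 swap→a[3]=7 → slow++,fast++
(s=4,f=15) a[fast]=0 → fast++
(s=4,f=16) a[fast]=4≠0 swap→a[4]=4 → slow++,fast++
(s=5,f=17) a[fast]=0 → fast++
(s=5,f=18) a[fast]=3≠0 swap→a[5]=3 → slow++,fast++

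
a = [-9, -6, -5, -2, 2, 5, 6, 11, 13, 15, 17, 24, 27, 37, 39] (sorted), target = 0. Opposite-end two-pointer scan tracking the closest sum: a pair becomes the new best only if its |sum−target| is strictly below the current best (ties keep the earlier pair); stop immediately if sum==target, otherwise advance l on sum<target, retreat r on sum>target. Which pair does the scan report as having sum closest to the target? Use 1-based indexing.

pair (-6, 6) with sum 0 (|Δ|=0)

l=1 r=15: -9+39=30 d=30 *, r--
l=1 r=14: -9+37=28 d=28 *, r--
l=1 r=13: -9+27=18 d=18 *, r--
l=1 r=12: -9+24=15 d=15 *, r--
l=1 r=11: -9+17=8 d=8 *, r--
l=1 r=10: -9+15=6 d=6 *, r--
l=1 r=9: -9+13=4 d=4 *, r--
l=1 r=8: -9+11=2 d=2 *, r--
l=1 r=7: -9+6=-3 d=3, l++
l=2 r=7: -6+6=0 d=0 *, stop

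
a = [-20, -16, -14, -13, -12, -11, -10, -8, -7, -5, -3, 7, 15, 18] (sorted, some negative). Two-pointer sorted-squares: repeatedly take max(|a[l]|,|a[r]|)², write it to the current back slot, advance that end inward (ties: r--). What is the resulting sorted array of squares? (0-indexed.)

[0,13] |-20|>|18| out[13]=400 → l++
[1,13] |-16|<=|18| out[12]=324 → r--
[1,12] |-16|>|15| out[11]=256 → l++
[2,12] |-14|<=|15| out[10]=225 → r--
[2,11] |-14|>|7| out[9]=196 → l++
[3,11] |-13|>|7| out[8]=169 → l++
[4,11] |-12|>|7| out[7]=144 → l++
[5,11] |-11|>|7| out[6]=121 → l++
[6,11] |-10|>|7| out[5]=100 → l++
[7,11] |-8|>|7| out[4]=64 → l++
[8,11] |-7|<=|7| out[3]=49 → r--
[8,10] |-7|>|-3| out[2]=49 → l++
[9,10] |-5|>|-3| out[1]=25 → l++
[10,10] |-3|<=|-3| out[0]=9 → r--

[9, 25, 49, 49, 64, 100, 121, 144, 169, 196, 225, 256, 324, 400]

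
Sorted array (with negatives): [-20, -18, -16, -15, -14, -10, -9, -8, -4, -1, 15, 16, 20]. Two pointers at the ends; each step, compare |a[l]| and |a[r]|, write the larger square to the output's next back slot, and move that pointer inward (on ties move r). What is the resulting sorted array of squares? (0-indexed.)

[1, 16, 64, 81, 100, 196, 225, 225, 256, 256, 324, 400, 400]

[0,12] |-20|<=|20| out[12]=400 → r--
[0,11] |-20|>|16| out[11]=400 → l++
[1,11] |-18|>|16| out[10]=324 → l++
[2,11] |-16|<=|16| out[9]=256 → r--
[2,10] |-16|>|15| out[8]=256 → l++
[3,10] |-15|<=|15| out[7]=225 → r--
[3,9] |-15|>|-1| out[6]=225 → l++
[4,9] |-14|>|-1| out[5]=196 → l++
[5,9] |-10|>|-1| out[4]=100 → l++
[6,9] |-9|>|-1| out[3]=81 → l++
[7,9] |-8|>|-1| out[2]=64 → l++
[8,9] |-4|>|-1| out[1]=16 → l++
[9,9] |-1|<=|-1| out[0]=1 → r--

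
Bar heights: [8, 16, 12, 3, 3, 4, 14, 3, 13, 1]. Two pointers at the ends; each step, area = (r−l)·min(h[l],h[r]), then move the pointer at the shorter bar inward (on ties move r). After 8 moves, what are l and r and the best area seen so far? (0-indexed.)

l=0 r=9: min(8,1)*9=9 best=9 *, r--
l=0 r=8: min(8,13)*8=64 best=64 *, l++
l=1 r=8: min(16,13)*7=91 best=91 *, r--
l=1 r=7: min(16,3)*6=18 best=91, r--
l=1 r=6: min(16,14)*5=70 best=91, r--
l=1 r=5: min(16,4)*4=16 best=91, r--
l=1 r=4: min(16,3)*3=9 best=91, r--
l=1 r=3: min(16,3)*2=6 best=91, r--

l=1, r=2, best area=91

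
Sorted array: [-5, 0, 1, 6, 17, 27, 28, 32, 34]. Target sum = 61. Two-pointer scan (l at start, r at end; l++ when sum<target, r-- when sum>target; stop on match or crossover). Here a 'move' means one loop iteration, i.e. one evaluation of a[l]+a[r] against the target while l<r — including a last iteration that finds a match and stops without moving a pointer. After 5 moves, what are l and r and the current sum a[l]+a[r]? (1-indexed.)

l=6, r=9, sum=61

[1,9] -5+34=29 <61 → l++
[2,9] 0+34=34 <61 → l++
[3,9] 1+34=35 <61 → l++
[4,9] 6+34=40 <61 → l++
[5,9] 17+34=51 <61 → l++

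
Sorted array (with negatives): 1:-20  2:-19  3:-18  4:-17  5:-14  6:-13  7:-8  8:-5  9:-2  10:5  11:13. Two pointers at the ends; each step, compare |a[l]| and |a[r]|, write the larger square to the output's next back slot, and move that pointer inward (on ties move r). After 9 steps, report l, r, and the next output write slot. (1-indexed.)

l=8, r=9, next write slot=2

[1,11] |-20|>|13| out[11]=400 → l++
[2,11] |-19|>|13| out[10]=361 → l++
[3,11] |-18|>|13| out[9]=324 → l++
[4,11] |-17|>|13| out[8]=289 → l++
[5,11] |-14|>|13| out[7]=196 → l++
[6,11] |-13|<=|13| out[6]=169 → r--
[6,10] |-13|>|5| out[5]=169 → l++
[7,10] |-8|>|5| out[4]=64 → l++
[8,10] |-5|<=|5| out[3]=25 → r--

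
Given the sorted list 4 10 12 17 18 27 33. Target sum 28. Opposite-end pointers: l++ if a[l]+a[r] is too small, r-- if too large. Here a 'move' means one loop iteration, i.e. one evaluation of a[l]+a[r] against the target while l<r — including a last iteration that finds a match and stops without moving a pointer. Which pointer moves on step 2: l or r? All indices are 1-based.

l=1 r=7: 4+33=37 >28, r--
l=1 r=6: 4+27=31 >28, r--

r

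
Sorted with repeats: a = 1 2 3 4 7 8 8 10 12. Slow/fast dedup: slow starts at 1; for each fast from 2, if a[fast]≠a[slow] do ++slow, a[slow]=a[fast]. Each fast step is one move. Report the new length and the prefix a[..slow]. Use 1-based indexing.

slow=1 fast=2: a[fast]=2≠a[slow]=1 write a[2]=2, slow++,fast++
slow=2 fast=3: a[fast]=3≠a[slow]=2 write a[3]=3, slow++,fast++
slow=3 fast=4: a[fast]=4≠a[slow]=3 write a[4]=4, slow++,fast++
slow=4 fast=5: a[fast]=7≠a[slow]=4 write a[5]=7, slow++,fast++
slow=5 fast=6: a[fast]=8≠a[slow]=7 write a[6]=8, slow++,fast++
slow=6 fast=7: a[fast]=8=a[slow] dup, fast++
slow=6 fast=8: a[fast]=10≠a[slow]=8 write a[7]=10, slow++,fast++
slow=7 fast=9: a[fast]=12≠a[slow]=10 write a[8]=12, slow++,fast++

length 8; prefix = [1, 2, 3, 4, 7, 8, 10, 12]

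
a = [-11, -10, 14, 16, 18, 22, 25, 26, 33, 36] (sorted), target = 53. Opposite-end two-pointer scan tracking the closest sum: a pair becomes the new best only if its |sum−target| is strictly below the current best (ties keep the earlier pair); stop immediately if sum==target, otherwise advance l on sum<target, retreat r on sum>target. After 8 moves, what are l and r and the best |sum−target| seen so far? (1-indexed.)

[1,10] -11+36=25 d=28 * → l++
[2,10] -10+36=26 d=27 * → l++
[3,10] 14+36=50 d=3 * → l++
[4,10] 16+36=52 d=1 * → l++
[5,10] 18+36=54 d=1 → r--
[5,9] 18+33=51 d=2 → l++
[6,9] 22+33=55 d=2 → r--
[6,8] 22+26=48 d=5 → l++

l=7, r=8, best |Δ|=1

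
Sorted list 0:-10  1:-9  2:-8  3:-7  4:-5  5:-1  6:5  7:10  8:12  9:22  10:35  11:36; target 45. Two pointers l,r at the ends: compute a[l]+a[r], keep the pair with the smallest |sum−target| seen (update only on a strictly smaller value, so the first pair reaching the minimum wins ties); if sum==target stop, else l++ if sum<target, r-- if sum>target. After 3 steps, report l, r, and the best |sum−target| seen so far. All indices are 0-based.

l=0 r=11: -10+36=26 d=19 *, l++
l=1 r=11: -9+36=27 d=18 *, l++
l=2 r=11: -8+36=28 d=17 *, l++

l=3, r=11, best |Δ|=17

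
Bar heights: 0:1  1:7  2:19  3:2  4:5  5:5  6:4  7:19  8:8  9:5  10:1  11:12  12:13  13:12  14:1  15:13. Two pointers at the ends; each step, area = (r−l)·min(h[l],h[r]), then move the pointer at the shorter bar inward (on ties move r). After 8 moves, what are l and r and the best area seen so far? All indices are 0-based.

l=0 r=15: min(1,13)*15=15 best=15 *, l++
l=1 r=15: min(7,13)*14=98 best=98 *, l++
l=2 r=15: min(19,13)*13=169 best=169 *, r--
l=2 r=14: min(19,1)*12=12 best=169, r--
l=2 r=13: min(19,12)*11=132 best=169, r--
l=2 r=12: min(19,13)*10=130 best=169, r--
l=2 r=11: min(19,12)*9=108 best=169, r--
l=2 r=10: min(19,1)*8=8 best=169, r--

l=2, r=9, best area=169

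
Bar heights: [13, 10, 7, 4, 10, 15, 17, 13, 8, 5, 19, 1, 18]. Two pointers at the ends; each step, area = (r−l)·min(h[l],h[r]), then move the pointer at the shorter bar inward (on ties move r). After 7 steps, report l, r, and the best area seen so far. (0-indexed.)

l=7, r=12, best area=156

l=0 r=12: min(13,18)*12=156 best=156 *, l++
l=1 r=12: min(10,18)*11=110 best=156, l++
l=2 r=12: min(7,18)*10=70 best=156, l++
l=3 r=12: min(4,18)*9=36 best=156, l++
l=4 r=12: min(10,18)*8=80 best=156, l++
l=5 r=12: min(15,18)*7=105 best=156, l++
l=6 r=12: min(17,18)*6=102 best=156, l++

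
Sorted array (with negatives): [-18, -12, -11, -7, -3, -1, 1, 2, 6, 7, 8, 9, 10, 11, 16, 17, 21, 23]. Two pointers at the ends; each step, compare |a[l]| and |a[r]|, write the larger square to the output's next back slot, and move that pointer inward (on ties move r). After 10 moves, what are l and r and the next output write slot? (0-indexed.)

l=0 r=17: |-18|<=|23| out[17]=529, r--
l=0 r=16: |-18|<=|21| out[16]=441, r--
l=0 r=15: |-18|>|17| out[15]=324, l++
l=1 r=15: |-12|<=|17| out[14]=289, r--
l=1 r=14: |-12|<=|16| out[13]=256, r--
l=1 r=13: |-12|>|11| out[12]=144, l++
l=2 r=13: |-11|<=|11| out[11]=121, r--
l=2 r=12: |-11|>|10| out[10]=121, l++
l=3 r=12: |-7|<=|10| out[9]=100, r--
l=3 r=11: |-7|<=|9| out[8]=81, r--

l=3, r=10, next write slot=7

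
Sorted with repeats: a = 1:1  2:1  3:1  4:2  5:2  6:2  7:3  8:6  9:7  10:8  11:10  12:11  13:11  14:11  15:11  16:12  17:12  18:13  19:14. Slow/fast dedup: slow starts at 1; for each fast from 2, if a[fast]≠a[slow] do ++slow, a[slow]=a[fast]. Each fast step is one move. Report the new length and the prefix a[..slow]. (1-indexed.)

(s=1,f=2) a[fast]=1=a[slow] dup → fast++
(s=1,f=3) a[fast]=1=a[slow] dup → fast++
(s=1,f=4) a[fast]=2≠a[slow]=1 write a[2]=2 → slow++,fast++
(s=2,f=5) a[fast]=2=a[slow] dup → fast++
(s=2,f=6) a[fast]=2=a[slow] dup → fast++
(s=2,f=7) a[fast]=3≠a[slow]=2 write a[3]=3 → slow++,fast++
(s=3,f=8) a[fast]=6≠a[slow]=3 write a[4]=6 → slow++,fast++
(s=4,f=9) a[fast]=7≠a[slow]=6 write a[5]=7 → slow++,fast++
(s=5,f=10) a[fast]=8≠a[slow]=7 write a[6]=8 → slow++,fast++
(s=6,f=11) a[fast]=10≠a[slow]=8 write a[7]=10 → slow++,fast++
(s=7,f=12) a[fast]=11≠a[slow]=10 write a[8]=11 → slow++,fast++
(s=8,f=13) a[fast]=11=a[slow] dup → fast++
(s=8,f=14) a[fast]=11=a[slow] dup → fast++
(s=8,f=15) a[fast]=11=a[slow] dup → fast++
(s=8,f=16) a[fast]=12≠a[slow]=11 write a[9]=12 → slow++,fast++
(s=9,f=17) a[fast]=12=a[slow] dup → fast++
(s=9,f=18) a[fast]=13≠a[slow]=12 write a[10]=13 → slow++,fast++
(s=10,f=19) a[fast]=14≠a[slow]=13 write a[11]=14 → slow++,fast++

length 11; prefix = [1, 2, 3, 6, 7, 8, 10, 11, 12, 13, 14]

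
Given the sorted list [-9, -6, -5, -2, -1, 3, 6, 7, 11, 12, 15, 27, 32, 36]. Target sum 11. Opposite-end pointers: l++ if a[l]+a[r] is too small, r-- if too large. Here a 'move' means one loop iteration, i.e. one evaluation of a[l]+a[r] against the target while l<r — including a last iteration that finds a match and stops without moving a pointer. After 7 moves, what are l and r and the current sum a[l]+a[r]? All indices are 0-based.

l=3, r=9, sum=10

l=0 r=13: -9+36=27 >11, r--
l=0 r=12: -9+32=23 >11, r--
l=0 r=11: -9+27=18 >11, r--
l=0 r=10: -9+15=6 <11, l++
l=1 r=10: -6+15=9 <11, l++
l=2 r=10: -5+15=10 <11, l++
l=3 r=10: -2+15=13 >11, r--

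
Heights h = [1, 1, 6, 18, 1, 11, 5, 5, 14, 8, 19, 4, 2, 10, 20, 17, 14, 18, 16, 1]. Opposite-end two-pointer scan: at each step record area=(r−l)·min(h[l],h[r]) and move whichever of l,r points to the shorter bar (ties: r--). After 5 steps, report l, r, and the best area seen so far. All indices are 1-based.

l=4, r=18, best area=240

l=1 r=20: min(1,1)*19=19 best=19 *, r--
l=1 r=19: min(1,16)*18=18 best=19, l++
l=2 r=19: min(1,16)*17=17 best=19, l++
l=3 r=19: min(6,16)*16=96 best=96 *, l++
l=4 r=19: min(18,16)*15=240 best=240 *, r--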